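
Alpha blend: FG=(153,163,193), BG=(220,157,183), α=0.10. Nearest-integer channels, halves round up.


C = α×F + (1-α)×B, with 1-α = 0.90
R: 0.10×153 + 0.90×220 = 15.30 + 198.00 = 213.30 → 213
G: 0.10×163 + 0.90×157 = 16.30 + 141.30 = 157.60 → 158
B: 0.10×193 + 0.90×183 = 19.30 + 164.70 = 184.00 → 184
= RGB(213, 158, 184)


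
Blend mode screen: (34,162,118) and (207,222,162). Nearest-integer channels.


Screen: C = 255 - (255-A)×(255-B)/255, rounded to nearest integer
R: 255 - (255-34)×(255-207)/255 = 255 - 10608/255 ≈ 255 - 41.600 = 213.400 → 213
G: 255 - (255-162)×(255-222)/255 = 255 - 3069/255 ≈ 255 - 12.035 = 242.965 → 243
B: 255 - (255-118)×(255-162)/255 = 255 - 12741/255 ≈ 255 - 49.965 = 205.035 → 205
= RGB(213, 243, 205)


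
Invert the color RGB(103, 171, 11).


Invert: (255-R, 255-G, 255-B)
R: 255-103 = 152
G: 255-171 = 84
B: 255-11 = 244
= RGB(152, 84, 244)


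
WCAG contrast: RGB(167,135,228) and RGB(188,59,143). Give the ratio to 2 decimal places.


Linearize each sRGB channel c=v/255: c/12.92 if c ≤ 0.04045 else ((c+0.055)/1.055)^2.4
L = 0.2126×R_lin + 0.7152×G_lin + 0.0722×B_lin
Color 1 (167,135,228):
  R=167: 167/255≈0.6549 > 0.04045 → ((0.6549+0.055)/1.055)^2.4 ≈ 0.38643
  G=135: 135/255≈0.5294 > 0.04045 → ((0.5294+0.055)/1.055)^2.4 ≈ 0.24228
  B=228: 228/255≈0.8941 > 0.04045 → ((0.8941+0.055)/1.055)^2.4 ≈ 0.77582
  L1 = 0.2126×0.38643 + 0.7152×0.24228 + 0.0722×0.77582 ≈ 0.31145
Color 2 (188,59,143):
  R=188: 188/255≈0.7373 > 0.04045 → ((0.7373+0.055)/1.055)^2.4 ≈ 0.50289
  G=59: 59/255≈0.2314 > 0.04045 → ((0.2314+0.055)/1.055)^2.4 ≈ 0.04374
  B=143: 143/255≈0.5608 > 0.04045 → ((0.5608+0.055)/1.055)^2.4 ≈ 0.27468
  L2 = 0.2126×0.50289 + 0.7152×0.04374 + 0.0722×0.27468 ≈ 0.15802
Lighter = 0.31145, Darker = 0.15802
Ratio = (L_lighter + 0.05) / (L_darker + 0.05)
Ratio = (0.31145 + 0.05) / (0.15802 + 0.05) = 0.36145 / 0.20802 ≈ 1.7375
Ratio ≈ 1.74:1


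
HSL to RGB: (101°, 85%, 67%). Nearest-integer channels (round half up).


H=101°, S=0.85, L=0.67
C = (1-|2L-1|)×S = (1-|0.34|)×0.85 = 0.561
H' = H/60 = 101/60 ≈ 1.6833; X = C×(1-|H' mod 2 - 1|) = 0.17765
m = L - C/2 = 0.67 - 0.2805 = 0.3895
Sector ⌊H'⌋ = 1 → (R',G',B') = (0.17765, 0.561, 0.0)
RGB = ((R'+m)×255, (G'+m)×255, (B'+m)×255) = (144.62325, 242.3775, 99.3225)
Round half up → RGB(145, 242, 99)


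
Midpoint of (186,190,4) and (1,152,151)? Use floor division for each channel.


Midpoint: each channel = ⌊(C₁+C₂)/2⌋
R: ⌊(186+1)/2⌋ = 93
G: ⌊(190+152)/2⌋ = 171
B: ⌊(4+151)/2⌋ = 77
= RGB(93, 171, 77)


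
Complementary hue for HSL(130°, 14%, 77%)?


Complement = opposite side of color wheel = hue + 180°
H' = (130 + 180) mod 360 = 310°
S and L unchanged.
= HSL(310°, 14%, 77%)


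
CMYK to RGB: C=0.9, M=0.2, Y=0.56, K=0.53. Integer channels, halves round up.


R = 255 × (1-C) × (1-K) = 255 × 0.10 × 0.47 = 11.985 → 12
G = 255 × (1-M) × (1-K) = 255 × 0.80 × 0.47 = 95.88 → 96
B = 255 × (1-Y) × (1-K) = 255 × 0.44 × 0.47 = 52.734 → 53
= RGB(12, 96, 53)


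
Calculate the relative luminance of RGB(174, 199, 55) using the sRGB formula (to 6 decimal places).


Linearize each channel (sRGB transfer function): c = v/255; c_lin = c/12.92 if c ≤ 0.04045, else ((c+0.055)/1.055)^2.4
  R: 174/255 ≈ 0.682353 > 0.04045 → ((0.682353+0.055)/1.055)^2.4 ≈ 0.423268
  G: 199/255 ≈ 0.780392 > 0.04045 → ((0.780392+0.055)/1.055)^2.4 ≈ 0.571125
  B: 55/255 ≈ 0.215686 > 0.04045 → ((0.215686+0.055)/1.055)^2.4 ≈ 0.038204
R_lin = 0.423268, G_lin = 0.571125, B_lin = 0.038204
L = 0.2126×R + 0.7152×G + 0.0722×B
L = 0.2126×0.423268 + 0.7152×0.571125 + 0.0722×0.038204
L ≈ 0.501214


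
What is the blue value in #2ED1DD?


Color: #2ED1DD
R = 2E = 46
G = D1 = 209
B = DD = 221
Blue = 221


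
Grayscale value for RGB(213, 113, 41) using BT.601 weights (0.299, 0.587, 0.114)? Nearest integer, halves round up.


Gray = 0.299×R + 0.587×G + 0.114×B
Gray = 0.299×213 + 0.587×113 + 0.114×41
Gray = 63.687 + 66.331 + 4.674
Gray = 134.692 → round half up → 135
Gray = 135


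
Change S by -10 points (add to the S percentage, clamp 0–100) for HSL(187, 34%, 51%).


Original S = 34%
Adjustment = -10 percentage points
New S = 34 + (-10) = 24
Clamp to [0, 100] → 24
= HSL(187°, 24%, 51%)


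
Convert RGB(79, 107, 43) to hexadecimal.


R = 79 → 4F (hex)
G = 107 → 6B (hex)
B = 43 → 2B (hex)
Hex = #4F6B2B


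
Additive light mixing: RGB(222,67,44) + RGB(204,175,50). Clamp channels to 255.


Additive: each channel = min(255, C₁+C₂)
R: 222+204 = 426 → 255
G: 67+175 = 242 → 242
B: 44+50 = 94 → 94
= RGB(255, 242, 94)


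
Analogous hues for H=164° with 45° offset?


Base hue: 164°
Left analog: (164 - 45) mod 360 = 119°
Right analog: (164 + 45) mod 360 = 209°
Analogous hues = 119° and 209°


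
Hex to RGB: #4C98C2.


4C → 76 (R)
98 → 152 (G)
C2 → 194 (B)
= RGB(76, 152, 194)


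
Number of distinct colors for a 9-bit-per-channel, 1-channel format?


Total bits = 9 bits/channel × 1 channels = 9 bits
Distinct colors = 2^9
= 512 colors


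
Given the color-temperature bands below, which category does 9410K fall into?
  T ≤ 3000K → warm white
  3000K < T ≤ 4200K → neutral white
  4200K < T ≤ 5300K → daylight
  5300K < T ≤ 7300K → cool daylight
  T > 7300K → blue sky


Temperature: 9410K
9410K > 7300K → blue sky
Classification: blue sky


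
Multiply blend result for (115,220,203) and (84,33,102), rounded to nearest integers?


Multiply: C = A×B/255, rounded to nearest integer
R: 115×84/255 = 9660/255 ≈ 37.882 → 38
G: 220×33/255 = 7260/255 ≈ 28.471 → 28
B: 203×102/255 = 20706/255 ≈ 81.200 → 81
= RGB(38, 28, 81)


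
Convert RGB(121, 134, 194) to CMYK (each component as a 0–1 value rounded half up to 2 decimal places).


R'=121/255≈0.4745, G'=134/255≈0.5255, B'=194/255≈0.7608
K = 1 - max(R',G',B') = 1 - 194/255 = 61/255 = 0.23921… → 0.24
(1-R'-K)/(1-K) simplifies to (max-R)/max with max = 194:
C = (194-121)/194 = 73/194 = 0.37628… → 0.38
M = (194-134)/194 = 60/194 = 0.30927… → 0.31
Y = (194-194)/194 = 0/194 = 0 → 0.00
= CMYK(0.38, 0.31, 0.00, 0.24)


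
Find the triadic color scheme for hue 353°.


Triadic: equally spaced at 120° intervals
H1 = 353°
H2 = (353 + 120) mod 360 = 113°
H3 = (353 + 240) mod 360 = 233°
Triadic = 353°, 113°, 233°


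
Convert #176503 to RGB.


17 → 23 (R)
65 → 101 (G)
03 → 3 (B)
= RGB(23, 101, 3)


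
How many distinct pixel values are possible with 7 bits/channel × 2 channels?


Total bits = 7 bits/channel × 2 channels = 14 bits
Distinct pixel values = 2^14
= 16,384 pixel values


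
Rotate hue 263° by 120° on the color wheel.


New hue = (H + rotation) mod 360
New hue = (263 + 120) mod 360
= 383 mod 360
= 23°


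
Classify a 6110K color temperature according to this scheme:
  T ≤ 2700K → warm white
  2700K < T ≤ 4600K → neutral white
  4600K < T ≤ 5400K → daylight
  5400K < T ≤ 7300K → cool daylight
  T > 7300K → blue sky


Temperature: 6110K
5400K < 6110K ≤ 7300K → cool daylight
Classification: cool daylight


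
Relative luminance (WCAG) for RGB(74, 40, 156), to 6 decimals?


Linearize each channel (sRGB transfer function): c = v/255; c_lin = c/12.92 if c ≤ 0.04045, else ((c+0.055)/1.055)^2.4
  R: 74/255 ≈ 0.290196 > 0.04045 → ((0.290196+0.055)/1.055)^2.4 ≈ 0.068478
  G: 40/255 ≈ 0.156863 > 0.04045 → ((0.156863+0.055)/1.055)^2.4 ≈ 0.021219
  B: 156/255 ≈ 0.611765 > 0.04045 → ((0.611765+0.055)/1.055)^2.4 ≈ 0.332452
R_lin = 0.068478, G_lin = 0.021219, B_lin = 0.332452
L = 0.2126×R + 0.7152×G + 0.0722×B
L = 0.2126×0.068478 + 0.7152×0.021219 + 0.0722×0.332452
L ≈ 0.053737


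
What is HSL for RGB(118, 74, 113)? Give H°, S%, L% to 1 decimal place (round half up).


Normalize: R'=118/255≈0.4627, G'=74/255≈0.2902, B'=113/255≈0.4431
Max=118/255, Min=74/255, Δ=Max-Min=44/255
L = (Max+Min)/2 = (118+74)/510 = 192/510 = 0.37647… → L = 37.6%
L ≤ 0.5 → S = Δ/(Max+Min) = 44/(118+74) = 44/192 = 0.22916… → S = 22.9%
(the 1/255 factors cancel in S and H, so raw channel differences can be used)
Max is R' → H = 60 × (((G-B)/Δ) mod 6) = 60 × (((74-113)/44) mod 6)
  (-39)/44 = -0.8863…; negative, so add 6 → 5.1136…
  H = 60 × 5.1136… = 306.818…° → H = 306.8°
= HSL(306.8°, 22.9%, 37.6%)


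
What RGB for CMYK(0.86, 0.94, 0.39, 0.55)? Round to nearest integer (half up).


R = 255 × (1-C) × (1-K) = 255 × 0.14 × 0.45 = 16.065 → 16
G = 255 × (1-M) × (1-K) = 255 × 0.06 × 0.45 = 6.885 → 7
B = 255 × (1-Y) × (1-K) = 255 × 0.61 × 0.45 = 69.9975 → 70
= RGB(16, 7, 70)


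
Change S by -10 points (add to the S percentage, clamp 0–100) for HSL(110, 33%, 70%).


Original S = 33%
Adjustment = -10 percentage points
New S = 33 + (-10) = 23
Clamp to [0, 100] → 23
= HSL(110°, 23%, 70%)


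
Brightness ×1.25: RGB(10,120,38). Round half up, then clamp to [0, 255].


Multiply each channel by 1.25, round half up, clamp to [0, 255]
R: 10×1.25 = 12.5 → round → 13
G: 120×1.25 = 150
B: 38×1.25 = 47.5 → round → 48
= RGB(13, 150, 48)


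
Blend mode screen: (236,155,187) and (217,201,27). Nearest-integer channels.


Screen: C = 255 - (255-A)×(255-B)/255, rounded to nearest integer
R: 255 - (255-236)×(255-217)/255 = 255 - 722/255 ≈ 255 - 2.831 = 252.169 → 252
G: 255 - (255-155)×(255-201)/255 = 255 - 5400/255 ≈ 255 - 21.176 = 233.824 → 234
B: 255 - (255-187)×(255-27)/255 = 255 - 15504/255 ≈ 255 - 60.800 = 194.200 → 194
= RGB(252, 234, 194)


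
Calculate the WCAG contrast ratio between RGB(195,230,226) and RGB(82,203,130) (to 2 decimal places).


Linearize each sRGB channel c=v/255: c/12.92 if c ≤ 0.04045 else ((c+0.055)/1.055)^2.4
L = 0.2126×R_lin + 0.7152×G_lin + 0.0722×B_lin
Color 1 (195,230,226):
  R=195: 195/255≈0.7647 > 0.04045 → ((0.7647+0.055)/1.055)^2.4 ≈ 0.54572
  G=230: 230/255≈0.9020 > 0.04045 → ((0.9020+0.055)/1.055)^2.4 ≈ 0.79130
  B=226: 226/255≈0.8863 > 0.04045 → ((0.8863+0.055)/1.055)^2.4 ≈ 0.76052
  L1 = 0.2126×0.54572 + 0.7152×0.79130 + 0.0722×0.76052 ≈ 0.73687
Color 2 (82,203,130):
  R=82: 82/255≈0.3216 > 0.04045 → ((0.3216+0.055)/1.055)^2.4 ≈ 0.08438
  G=203: 203/255≈0.7961 > 0.04045 → ((0.7961+0.055)/1.055)^2.4 ≈ 0.59720
  B=130: 130/255≈0.5098 > 0.04045 → ((0.5098+0.055)/1.055)^2.4 ≈ 0.22323
  L2 = 0.2126×0.08438 + 0.7152×0.59720 + 0.0722×0.22323 ≈ 0.46117
Lighter = 0.73687, Darker = 0.46117
Ratio = (L_lighter + 0.05) / (L_darker + 0.05)
Ratio = (0.73687 + 0.05) / (0.46117 + 0.05) = 0.78687 / 0.51117 ≈ 1.5393
Ratio ≈ 1.54:1


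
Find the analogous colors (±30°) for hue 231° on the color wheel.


Base hue: 231°
Left analog: (231 - 30) mod 360 = 201°
Right analog: (231 + 30) mod 360 = 261°
Analogous hues = 201° and 261°


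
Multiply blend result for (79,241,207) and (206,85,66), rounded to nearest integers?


Multiply: C = A×B/255, rounded to nearest integer
R: 79×206/255 = 16274/255 ≈ 63.820 → 64
G: 241×85/255 = 20485/255 ≈ 80.333 → 80
B: 207×66/255 = 13662/255 ≈ 53.576 → 54
= RGB(64, 80, 54)


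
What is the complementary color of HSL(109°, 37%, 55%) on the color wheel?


Complement = opposite side of color wheel = hue + 180°
H' = (109 + 180) mod 360 = 289°
S and L unchanged.
= HSL(289°, 37%, 55%)


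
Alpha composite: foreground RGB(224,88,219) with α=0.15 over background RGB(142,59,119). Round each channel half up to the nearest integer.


C = α×F + (1-α)×B, with 1-α = 0.85
R: 0.15×224 + 0.85×142 = 33.60 + 120.70 = 154.30 → 154
G: 0.15×88 + 0.85×59 = 13.20 + 50.15 = 63.35 → 63
B: 0.15×219 + 0.85×119 = 32.85 + 101.15 = 134.00 → 134
= RGB(154, 63, 134)


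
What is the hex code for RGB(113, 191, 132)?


R = 113 → 71 (hex)
G = 191 → BF (hex)
B = 132 → 84 (hex)
Hex = #71BF84


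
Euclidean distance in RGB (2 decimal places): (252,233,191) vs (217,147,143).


d = √[(R₁-R₂)² + (G₁-G₂)² + (B₁-B₂)²]
d = √[(252-217)² + (233-147)² + (191-143)²]
d = √[1225 + 7396 + 2304]
d = √10925
d ≈ 104.52


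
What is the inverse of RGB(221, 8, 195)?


Invert: (255-R, 255-G, 255-B)
R: 255-221 = 34
G: 255-8 = 247
B: 255-195 = 60
= RGB(34, 247, 60)


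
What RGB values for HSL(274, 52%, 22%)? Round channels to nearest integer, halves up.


H=274°, S=0.52, L=0.22
C = (1-|2L-1|)×S = (1-|-0.56|)×0.52 = 0.2288
H' = H/60 = 274/60 ≈ 4.5667; X = C×(1-|H' mod 2 - 1|) ≈ 0.1297
m = L - C/2 = 0.22 - 0.1144 = 0.1056
Sector ⌊H'⌋ = 4 → (R',G',B') = (≈0.1297, 0.0, 0.2288)
RGB = ((R'+m)×255, (G'+m)×255, (B'+m)×255) = (59.9896, 26.928, 85.272)
Round half up → RGB(60, 27, 85)


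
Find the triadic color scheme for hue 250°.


Triadic: equally spaced at 120° intervals
H1 = 250°
H2 = (250 + 120) mod 360 = 10°
H3 = (250 + 240) mod 360 = 130°
Triadic = 250°, 10°, 130°


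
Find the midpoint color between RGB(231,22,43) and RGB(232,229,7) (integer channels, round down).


Midpoint: each channel = ⌊(C₁+C₂)/2⌋
R: ⌊(231+232)/2⌋ = 231
G: ⌊(22+229)/2⌋ = 125
B: ⌊(43+7)/2⌋ = 25
= RGB(231, 125, 25)


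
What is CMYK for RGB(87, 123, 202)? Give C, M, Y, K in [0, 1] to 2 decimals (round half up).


R'=87/255≈0.3412, G'=123/255≈0.4824, B'=202/255≈0.7922
K = 1 - max(R',G',B') = 1 - 202/255 = 53/255 = 0.20784… → 0.21
(1-R'-K)/(1-K) simplifies to (max-R)/max with max = 202:
C = (202-87)/202 = 115/202 = 0.56930… → 0.57
M = (202-123)/202 = 79/202 = 0.39108… → 0.39
Y = (202-202)/202 = 0/202 = 0 → 0.00
= CMYK(0.57, 0.39, 0.00, 0.21)


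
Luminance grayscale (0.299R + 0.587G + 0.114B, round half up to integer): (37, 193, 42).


Gray = 0.299×R + 0.587×G + 0.114×B
Gray = 0.299×37 + 0.587×193 + 0.114×42
Gray = 11.063 + 113.291 + 4.788
Gray = 129.142 → round half up → 129
Gray = 129


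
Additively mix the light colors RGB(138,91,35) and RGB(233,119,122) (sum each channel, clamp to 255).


Additive: each channel = min(255, C₁+C₂)
R: 138+233 = 371 → 255
G: 91+119 = 210 → 210
B: 35+122 = 157 → 157
= RGB(255, 210, 157)


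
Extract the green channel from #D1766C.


Color: #D1766C
R = D1 = 209
G = 76 = 118
B = 6C = 108
Green = 118


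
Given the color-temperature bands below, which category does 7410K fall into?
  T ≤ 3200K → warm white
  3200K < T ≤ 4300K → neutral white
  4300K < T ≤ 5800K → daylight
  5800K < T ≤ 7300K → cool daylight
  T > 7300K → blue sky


Temperature: 7410K
7410K > 7300K → blue sky
Classification: blue sky


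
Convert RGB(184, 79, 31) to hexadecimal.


R = 184 → B8 (hex)
G = 79 → 4F (hex)
B = 31 → 1F (hex)
Hex = #B84F1F


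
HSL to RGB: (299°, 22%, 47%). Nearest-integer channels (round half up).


H=299°, S=0.22, L=0.47
C = (1-|2L-1|)×S = (1-|-0.06|)×0.22 = 0.2068
H' = H/60 = 299/60 ≈ 4.9833; X = C×(1-|H' mod 2 - 1|) ≈ 0.2034
m = L - C/2 = 0.47 - 0.1034 = 0.3666
Sector ⌊H'⌋ = 4 → (R',G',B') = (≈0.2034, 0.0, 0.2068)
RGB = ((R'+m)×255, (G'+m)×255, (B'+m)×255) = (145.3381, 93.483, 146.217)
Round half up → RGB(145, 93, 146)


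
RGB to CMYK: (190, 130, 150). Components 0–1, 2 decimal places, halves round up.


R'=190/255≈0.7451, G'=130/255≈0.5098, B'=150/255≈0.5882
K = 1 - max(R',G',B') = 1 - 190/255 = 65/255 = 0.25490… → 0.25
(1-R'-K)/(1-K) simplifies to (max-R)/max with max = 190:
C = (190-190)/190 = 0/190 = 0 → 0.00
M = (190-130)/190 = 60/190 = 0.31578… → 0.32
Y = (190-150)/190 = 40/190 = 0.21052… → 0.21
= CMYK(0.00, 0.32, 0.21, 0.25)


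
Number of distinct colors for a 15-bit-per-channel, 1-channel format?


Total bits = 15 bits/channel × 1 channels = 15 bits
Distinct colors = 2^15
= 32,768 colors


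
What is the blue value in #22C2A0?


Color: #22C2A0
R = 22 = 34
G = C2 = 194
B = A0 = 160
Blue = 160


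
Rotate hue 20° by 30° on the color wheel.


New hue = (H + rotation) mod 360
New hue = (20 + 30) mod 360
= 50 mod 360
= 50°


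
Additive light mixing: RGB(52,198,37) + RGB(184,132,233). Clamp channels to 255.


Additive: each channel = min(255, C₁+C₂)
R: 52+184 = 236 → 236
G: 198+132 = 330 → 255
B: 37+233 = 270 → 255
= RGB(236, 255, 255)


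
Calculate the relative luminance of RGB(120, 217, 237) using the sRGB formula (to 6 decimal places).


Linearize each channel (sRGB transfer function): c = v/255; c_lin = c/12.92 if c ≤ 0.04045, else ((c+0.055)/1.055)^2.4
  R: 120/255 ≈ 0.470588 > 0.04045 → ((0.470588+0.055)/1.055)^2.4 ≈ 0.187821
  G: 217/255 ≈ 0.850980 > 0.04045 → ((0.850980+0.055)/1.055)^2.4 ≈ 0.693872
  B: 237/255 ≈ 0.929412 > 0.04045 → ((0.929412+0.055)/1.055)^2.4 ≈ 0.846873
R_lin = 0.187821, G_lin = 0.693872, B_lin = 0.846873
L = 0.2126×R + 0.7152×G + 0.0722×B
L = 0.2126×0.187821 + 0.7152×0.693872 + 0.0722×0.846873
L ≈ 0.597332


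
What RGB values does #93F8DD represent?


93 → 147 (R)
F8 → 248 (G)
DD → 221 (B)
= RGB(147, 248, 221)


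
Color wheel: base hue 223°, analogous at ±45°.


Base hue: 223°
Left analog: (223 - 45) mod 360 = 178°
Right analog: (223 + 45) mod 360 = 268°
Analogous hues = 178° and 268°


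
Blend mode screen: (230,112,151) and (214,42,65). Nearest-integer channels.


Screen: C = 255 - (255-A)×(255-B)/255, rounded to nearest integer
R: 255 - (255-230)×(255-214)/255 = 255 - 1025/255 ≈ 255 - 4.020 = 250.980 → 251
G: 255 - (255-112)×(255-42)/255 = 255 - 30459/255 ≈ 255 - 119.447 = 135.553 → 136
B: 255 - (255-151)×(255-65)/255 = 255 - 19760/255 ≈ 255 - 77.490 = 177.510 → 178
= RGB(251, 136, 178)


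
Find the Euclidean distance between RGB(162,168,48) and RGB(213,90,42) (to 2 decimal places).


d = √[(R₁-R₂)² + (G₁-G₂)² + (B₁-B₂)²]
d = √[(162-213)² + (168-90)² + (48-42)²]
d = √[2601 + 6084 + 36]
d = √8721
d ≈ 93.39


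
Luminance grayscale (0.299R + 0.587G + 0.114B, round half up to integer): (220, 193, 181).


Gray = 0.299×R + 0.587×G + 0.114×B
Gray = 0.299×220 + 0.587×193 + 0.114×181
Gray = 65.780 + 113.291 + 20.634
Gray = 199.705 → round half up → 200
Gray = 200


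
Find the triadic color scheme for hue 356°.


Triadic: equally spaced at 120° intervals
H1 = 356°
H2 = (356 + 120) mod 360 = 116°
H3 = (356 + 240) mod 360 = 236°
Triadic = 356°, 116°, 236°


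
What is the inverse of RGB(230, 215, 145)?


Invert: (255-R, 255-G, 255-B)
R: 255-230 = 25
G: 255-215 = 40
B: 255-145 = 110
= RGB(25, 40, 110)


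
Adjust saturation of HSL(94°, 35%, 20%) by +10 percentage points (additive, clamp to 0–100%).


Original S = 35%
Adjustment = +10 percentage points
New S = 35 + (10) = 45
Clamp to [0, 100] → 45
= HSL(94°, 45%, 20%)


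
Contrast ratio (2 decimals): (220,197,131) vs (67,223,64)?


Linearize each sRGB channel c=v/255: c/12.92 if c ≤ 0.04045 else ((c+0.055)/1.055)^2.4
L = 0.2126×R_lin + 0.7152×G_lin + 0.0722×B_lin
Color 1 (220,197,131):
  R=220: 220/255≈0.8627 > 0.04045 → ((0.8627+0.055)/1.055)^2.4 ≈ 0.71569
  G=197: 197/255≈0.7725 > 0.04045 → ((0.7725+0.055)/1.055)^2.4 ≈ 0.55834
  B=131: 131/255≈0.5137 > 0.04045 → ((0.5137+0.055)/1.055)^2.4 ≈ 0.22697
  L1 = 0.2126×0.71569 + 0.7152×0.55834 + 0.0722×0.22697 ≈ 0.56787
Color 2 (67,223,64):
  R=67: 67/255≈0.2627 > 0.04045 → ((0.2627+0.055)/1.055)^2.4 ≈ 0.05613
  G=223: 223/255≈0.8745 > 0.04045 → ((0.8745+0.055)/1.055)^2.4 ≈ 0.73791
  B=64: 64/255≈0.2510 > 0.04045 → ((0.2510+0.055)/1.055)^2.4 ≈ 0.05127
  L2 = 0.2126×0.05613 + 0.7152×0.73791 + 0.0722×0.05127 ≈ 0.54339
Lighter = 0.56787, Darker = 0.54339
Ratio = (L_lighter + 0.05) / (L_darker + 0.05)
Ratio = (0.56787 + 0.05) / (0.54339 + 0.05) = 0.61787 / 0.59339 ≈ 1.0413
Ratio ≈ 1.04:1


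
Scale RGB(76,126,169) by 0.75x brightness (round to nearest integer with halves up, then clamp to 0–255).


Multiply each channel by 0.75, round half up, clamp to [0, 255]
R: 76×0.75 = 57
G: 126×0.75 = 94.5 → round → 95
B: 169×0.75 = 126.75 → round → 127
= RGB(57, 95, 127)


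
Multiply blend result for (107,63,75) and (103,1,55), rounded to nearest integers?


Multiply: C = A×B/255, rounded to nearest integer
R: 107×103/255 = 11021/255 ≈ 43.220 → 43
G: 63×1/255 = 63/255 ≈ 0.247 → 0
B: 75×55/255 = 4125/255 ≈ 16.176 → 16
= RGB(43, 0, 16)


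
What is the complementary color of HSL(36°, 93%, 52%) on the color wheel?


Complement = opposite side of color wheel = hue + 180°
H' = (36 + 180) mod 360 = 216°
S and L unchanged.
= HSL(216°, 93%, 52%)


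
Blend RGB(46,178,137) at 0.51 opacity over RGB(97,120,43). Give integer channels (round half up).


C = α×F + (1-α)×B, with 1-α = 0.49
R: 0.51×46 + 0.49×97 = 23.46 + 47.53 = 70.99 → 71
G: 0.51×178 + 0.49×120 = 90.78 + 58.80 = 149.58 → 150
B: 0.51×137 + 0.49×43 = 69.87 + 21.07 = 90.94 → 91
= RGB(71, 150, 91)


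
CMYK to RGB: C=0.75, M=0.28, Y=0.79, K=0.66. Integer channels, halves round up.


R = 255 × (1-C) × (1-K) = 255 × 0.25 × 0.34 = 21.675 → 22
G = 255 × (1-M) × (1-K) = 255 × 0.72 × 0.34 = 62.424 → 62
B = 255 × (1-Y) × (1-K) = 255 × 0.21 × 0.34 = 18.207 → 18
= RGB(22, 62, 18)


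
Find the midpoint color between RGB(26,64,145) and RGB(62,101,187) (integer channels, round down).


Midpoint: each channel = ⌊(C₁+C₂)/2⌋
R: ⌊(26+62)/2⌋ = 44
G: ⌊(64+101)/2⌋ = 82
B: ⌊(145+187)/2⌋ = 166
= RGB(44, 82, 166)


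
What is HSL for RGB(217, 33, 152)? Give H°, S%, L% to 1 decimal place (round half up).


Normalize: R'=217/255≈0.8510, G'=33/255≈0.1294, B'=152/255≈0.5961
Max=217/255, Min=33/255, Δ=Max-Min=184/255
L = (Max+Min)/2 = (217+33)/510 = 250/510 = 0.49019… → L = 49.0%
L ≤ 0.5 → S = Δ/(Max+Min) = 184/(217+33) = 184/250 = 0.736 → S = 73.6%
(the 1/255 factors cancel in S and H, so raw channel differences can be used)
Max is R' → H = 60 × (((G-B)/Δ) mod 6) = 60 × (((33-152)/184) mod 6)
  (-119)/184 = -0.6467…; negative, so add 6 → 5.3532…
  H = 60 × 5.3532… = 321.195…° → H = 321.2°
= HSL(321.2°, 73.6%, 49.0%)


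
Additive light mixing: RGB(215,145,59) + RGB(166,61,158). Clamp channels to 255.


Additive: each channel = min(255, C₁+C₂)
R: 215+166 = 381 → 255
G: 145+61 = 206 → 206
B: 59+158 = 217 → 217
= RGB(255, 206, 217)


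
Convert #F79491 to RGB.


F7 → 247 (R)
94 → 148 (G)
91 → 145 (B)
= RGB(247, 148, 145)


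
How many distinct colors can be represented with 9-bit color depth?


Colors = 2^bits = 2^9
= 512 colors


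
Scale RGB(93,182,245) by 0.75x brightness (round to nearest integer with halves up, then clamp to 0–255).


Multiply each channel by 0.75, round half up, clamp to [0, 255]
R: 93×0.75 = 69.75 → round → 70
G: 182×0.75 = 136.5 → round → 137
B: 245×0.75 = 183.75 → round → 184
= RGB(70, 137, 184)


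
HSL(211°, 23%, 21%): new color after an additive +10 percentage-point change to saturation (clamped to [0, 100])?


Original S = 23%
Adjustment = +10 percentage points
New S = 23 + (10) = 33
Clamp to [0, 100] → 33
= HSL(211°, 33%, 21%)


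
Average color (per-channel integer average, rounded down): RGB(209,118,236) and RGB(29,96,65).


Midpoint: each channel = ⌊(C₁+C₂)/2⌋
R: ⌊(209+29)/2⌋ = 119
G: ⌊(118+96)/2⌋ = 107
B: ⌊(236+65)/2⌋ = 150
= RGB(119, 107, 150)


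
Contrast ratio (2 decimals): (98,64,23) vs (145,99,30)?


Linearize each sRGB channel c=v/255: c/12.92 if c ≤ 0.04045 else ((c+0.055)/1.055)^2.4
L = 0.2126×R_lin + 0.7152×G_lin + 0.0722×B_lin
Color 1 (98,64,23):
  R=98: 98/255≈0.3843 > 0.04045 → ((0.3843+0.055)/1.055)^2.4 ≈ 0.12214
  G=64: 64/255≈0.2510 > 0.04045 → ((0.2510+0.055)/1.055)^2.4 ≈ 0.05127
  B=23: 23/255≈0.0902 > 0.04045 → ((0.0902+0.055)/1.055)^2.4 ≈ 0.00857
  L1 = 0.2126×0.12214 + 0.7152×0.05127 + 0.0722×0.00857 ≈ 0.06325
Color 2 (145,99,30):
  R=145: 145/255≈0.5686 > 0.04045 → ((0.5686+0.055)/1.055)^2.4 ≈ 0.28315
  G=99: 99/255≈0.3882 > 0.04045 → ((0.3882+0.055)/1.055)^2.4 ≈ 0.12477
  B=30: 30/255≈0.1176 > 0.04045 → ((0.1176+0.055)/1.055)^2.4 ≈ 0.01298
  L2 = 0.2126×0.28315 + 0.7152×0.12477 + 0.0722×0.01298 ≈ 0.15037
Lighter = 0.15037, Darker = 0.06325
Ratio = (L_lighter + 0.05) / (L_darker + 0.05)
Ratio = (0.15037 + 0.05) / (0.06325 + 0.05) = 0.20037 / 0.11325 ≈ 1.7692
Ratio ≈ 1.77:1


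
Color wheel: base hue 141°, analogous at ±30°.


Base hue: 141°
Left analog: (141 - 30) mod 360 = 111°
Right analog: (141 + 30) mod 360 = 171°
Analogous hues = 111° and 171°


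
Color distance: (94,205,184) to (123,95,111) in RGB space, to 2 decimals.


d = √[(R₁-R₂)² + (G₁-G₂)² + (B₁-B₂)²]
d = √[(94-123)² + (205-95)² + (184-111)²]
d = √[841 + 12100 + 5329]
d = √18270
d ≈ 135.17


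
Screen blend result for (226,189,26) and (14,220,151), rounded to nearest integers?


Screen: C = 255 - (255-A)×(255-B)/255, rounded to nearest integer
R: 255 - (255-226)×(255-14)/255 = 255 - 6989/255 ≈ 255 - 27.408 = 227.592 → 228
G: 255 - (255-189)×(255-220)/255 = 255 - 2310/255 ≈ 255 - 9.059 = 245.941 → 246
B: 255 - (255-26)×(255-151)/255 = 255 - 23816/255 ≈ 255 - 93.396 = 161.604 → 162
= RGB(228, 246, 162)


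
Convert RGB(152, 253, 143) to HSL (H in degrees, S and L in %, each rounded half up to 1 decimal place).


Normalize: R'=152/255≈0.5961, G'=253/255≈0.9922, B'=143/255≈0.5608
Max=253/255, Min=143/255, Δ=Max-Min=110/255
L = (Max+Min)/2 = (253+143)/510 = 396/510 = 0.77647… → L = 77.6%
L > 0.5 → S = Δ/(2-Max-Min) = 110/(510-253-143) = 110/114 = 0.96491… → S = 96.5%
(the 1/255 factors cancel in S and H, so raw channel differences can be used)
Max is G' → H = 60 × ((B-R)/Δ + 2) = 60 × ((143-152)/110 + 2)
  -9/110 + 2 = -0.0818… + 2 = 1.9181…
  H = 60 × 1.9181… = 115.090…° → H = 115.1°
= HSL(115.1°, 96.5%, 77.6%)


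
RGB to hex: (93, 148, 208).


R = 93 → 5D (hex)
G = 148 → 94 (hex)
B = 208 → D0 (hex)
Hex = #5D94D0


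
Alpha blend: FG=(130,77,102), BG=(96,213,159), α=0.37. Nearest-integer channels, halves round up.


C = α×F + (1-α)×B, with 1-α = 0.63
R: 0.37×130 + 0.63×96 = 48.10 + 60.48 = 108.58 → 109
G: 0.37×77 + 0.63×213 = 28.49 + 134.19 = 162.68 → 163
B: 0.37×102 + 0.63×159 = 37.74 + 100.17 = 137.91 → 138
= RGB(109, 163, 138)


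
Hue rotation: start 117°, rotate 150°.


New hue = (H + rotation) mod 360
New hue = (117 + 150) mod 360
= 267 mod 360
= 267°


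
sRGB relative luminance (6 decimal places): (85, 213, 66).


Linearize each channel (sRGB transfer function): c = v/255; c_lin = c/12.92 if c ≤ 0.04045, else ((c+0.055)/1.055)^2.4
  R: 85/255 ≈ 0.333333 > 0.04045 → ((0.333333+0.055)/1.055)^2.4 ≈ 0.090842
  G: 213/255 ≈ 0.835294 > 0.04045 → ((0.835294+0.055)/1.055)^2.4 ≈ 0.665387
  B: 66/255 ≈ 0.258824 > 0.04045 → ((0.258824+0.055)/1.055)^2.4 ≈ 0.054480
R_lin = 0.090842, G_lin = 0.665387, B_lin = 0.054480
L = 0.2126×R + 0.7152×G + 0.0722×B
L = 0.2126×0.090842 + 0.7152×0.665387 + 0.0722×0.054480
L ≈ 0.499131


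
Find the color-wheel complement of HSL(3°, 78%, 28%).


Complement = opposite side of color wheel = hue + 180°
H' = (3 + 180) mod 360 = 183°
S and L unchanged.
= HSL(183°, 78%, 28%)


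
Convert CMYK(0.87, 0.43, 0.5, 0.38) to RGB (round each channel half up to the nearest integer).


R = 255 × (1-C) × (1-K) = 255 × 0.13 × 0.62 = 20.553 → 21
G = 255 × (1-M) × (1-K) = 255 × 0.57 × 0.62 = 90.117 → 90
B = 255 × (1-Y) × (1-K) = 255 × 0.50 × 0.62 = 79.05 → 79
= RGB(21, 90, 79)


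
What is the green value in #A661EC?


Color: #A661EC
R = A6 = 166
G = 61 = 97
B = EC = 236
Green = 97


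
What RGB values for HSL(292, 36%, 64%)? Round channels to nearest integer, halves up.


H=292°, S=0.36, L=0.64
C = (1-|2L-1|)×S = (1-|0.28|)×0.36 = 0.2592
H' = H/60 = 292/60 ≈ 4.8667; X = C×(1-|H' mod 2 - 1|) = 0.22464
m = L - C/2 = 0.64 - 0.1296 = 0.5104
Sector ⌊H'⌋ = 4 → (R',G',B') = (0.22464, 0.0, 0.2592)
RGB = ((R'+m)×255, (G'+m)×255, (B'+m)×255) = (187.4352, 130.152, 196.248)
Round half up → RGB(187, 130, 196)


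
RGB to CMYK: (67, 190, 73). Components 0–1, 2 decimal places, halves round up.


R'=67/255≈0.2627, G'=190/255≈0.7451, B'=73/255≈0.2863
K = 1 - max(R',G',B') = 1 - 190/255 = 65/255 = 0.25490… → 0.25
(1-R'-K)/(1-K) simplifies to (max-R)/max with max = 190:
C = (190-67)/190 = 123/190 = 0.64736… → 0.65
M = (190-190)/190 = 0/190 = 0 → 0.00
Y = (190-73)/190 = 117/190 = 0.61578… → 0.62
= CMYK(0.65, 0.00, 0.62, 0.25)


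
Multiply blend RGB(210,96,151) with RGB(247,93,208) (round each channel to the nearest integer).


Multiply: C = A×B/255, rounded to nearest integer
R: 210×247/255 = 51870/255 ≈ 203.412 → 203
G: 96×93/255 = 8928/255 ≈ 35.012 → 35
B: 151×208/255 = 31408/255 ≈ 123.169 → 123
= RGB(203, 35, 123)


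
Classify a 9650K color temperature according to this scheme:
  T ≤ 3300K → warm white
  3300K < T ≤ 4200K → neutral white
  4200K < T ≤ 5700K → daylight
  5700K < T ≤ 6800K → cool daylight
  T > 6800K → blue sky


Temperature: 9650K
9650K > 6800K → blue sky
Classification: blue sky


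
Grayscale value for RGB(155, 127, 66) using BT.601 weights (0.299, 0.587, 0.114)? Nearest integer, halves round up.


Gray = 0.299×R + 0.587×G + 0.114×B
Gray = 0.299×155 + 0.587×127 + 0.114×66
Gray = 46.345 + 74.549 + 7.524
Gray = 128.418 → round half up → 128
Gray = 128


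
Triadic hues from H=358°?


Triadic: equally spaced at 120° intervals
H1 = 358°
H2 = (358 + 120) mod 360 = 118°
H3 = (358 + 240) mod 360 = 238°
Triadic = 358°, 118°, 238°


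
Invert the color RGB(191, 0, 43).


Invert: (255-R, 255-G, 255-B)
R: 255-191 = 64
G: 255-0 = 255
B: 255-43 = 212
= RGB(64, 255, 212)


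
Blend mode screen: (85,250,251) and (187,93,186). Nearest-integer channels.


Screen: C = 255 - (255-A)×(255-B)/255, rounded to nearest integer
R: 255 - (255-85)×(255-187)/255 = 255 - 11560/255 ≈ 255 - 45.333 = 209.667 → 210
G: 255 - (255-250)×(255-93)/255 = 255 - 810/255 ≈ 255 - 3.176 = 251.824 → 252
B: 255 - (255-251)×(255-186)/255 = 255 - 276/255 ≈ 255 - 1.082 = 253.918 → 254
= RGB(210, 252, 254)


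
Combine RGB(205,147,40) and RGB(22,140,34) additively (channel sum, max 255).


Additive: each channel = min(255, C₁+C₂)
R: 205+22 = 227 → 227
G: 147+140 = 287 → 255
B: 40+34 = 74 → 74
= RGB(227, 255, 74)


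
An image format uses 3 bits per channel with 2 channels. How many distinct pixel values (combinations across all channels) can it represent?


Total bits = 3 bits/channel × 2 channels = 6 bits
Distinct pixel values = 2^6
= 64 pixel values


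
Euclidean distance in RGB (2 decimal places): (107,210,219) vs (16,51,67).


d = √[(R₁-R₂)² + (G₁-G₂)² + (B₁-B₂)²]
d = √[(107-16)² + (210-51)² + (219-67)²]
d = √[8281 + 25281 + 23104]
d = √56666
d ≈ 238.05


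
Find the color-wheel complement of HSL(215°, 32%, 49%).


Complement = opposite side of color wheel = hue + 180°
H' = (215 + 180) mod 360 = 35°
S and L unchanged.
= HSL(35°, 32%, 49%)


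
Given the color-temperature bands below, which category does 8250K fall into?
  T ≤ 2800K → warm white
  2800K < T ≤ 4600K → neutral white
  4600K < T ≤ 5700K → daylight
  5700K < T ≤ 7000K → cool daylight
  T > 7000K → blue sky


Temperature: 8250K
8250K > 7000K → blue sky
Classification: blue sky


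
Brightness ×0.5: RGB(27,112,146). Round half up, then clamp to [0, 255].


Multiply each channel by 0.5, round half up, clamp to [0, 255]
R: 27×0.5 = 13.5 → round → 14
G: 112×0.5 = 56
B: 146×0.5 = 73
= RGB(14, 56, 73)


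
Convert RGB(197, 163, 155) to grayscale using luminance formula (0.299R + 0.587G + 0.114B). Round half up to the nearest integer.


Gray = 0.299×R + 0.587×G + 0.114×B
Gray = 0.299×197 + 0.587×163 + 0.114×155
Gray = 58.903 + 95.681 + 17.670
Gray = 172.254 → round half up → 172
Gray = 172


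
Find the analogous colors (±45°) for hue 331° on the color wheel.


Base hue: 331°
Left analog: (331 - 45) mod 360 = 286°
Right analog: (331 + 45) mod 360 = 16°
Analogous hues = 286° and 16°


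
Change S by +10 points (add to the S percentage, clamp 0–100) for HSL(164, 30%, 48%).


Original S = 30%
Adjustment = +10 percentage points
New S = 30 + (10) = 40
Clamp to [0, 100] → 40
= HSL(164°, 40%, 48%)


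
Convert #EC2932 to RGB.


EC → 236 (R)
29 → 41 (G)
32 → 50 (B)
= RGB(236, 41, 50)


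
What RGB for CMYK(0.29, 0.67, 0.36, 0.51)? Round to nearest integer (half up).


R = 255 × (1-C) × (1-K) = 255 × 0.71 × 0.49 = 88.7145 → 89
G = 255 × (1-M) × (1-K) = 255 × 0.33 × 0.49 = 41.2335 → 41
B = 255 × (1-Y) × (1-K) = 255 × 0.64 × 0.49 = 79.968 → 80
= RGB(89, 41, 80)


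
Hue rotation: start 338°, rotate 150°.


New hue = (H + rotation) mod 360
New hue = (338 + 150) mod 360
= 488 mod 360
= 128°


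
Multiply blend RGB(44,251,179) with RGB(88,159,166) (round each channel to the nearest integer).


Multiply: C = A×B/255, rounded to nearest integer
R: 44×88/255 = 3872/255 ≈ 15.184 → 15
G: 251×159/255 = 39909/255 ≈ 156.506 → 157
B: 179×166/255 = 29714/255 ≈ 116.525 → 117
= RGB(15, 157, 117)


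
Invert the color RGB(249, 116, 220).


Invert: (255-R, 255-G, 255-B)
R: 255-249 = 6
G: 255-116 = 139
B: 255-220 = 35
= RGB(6, 139, 35)


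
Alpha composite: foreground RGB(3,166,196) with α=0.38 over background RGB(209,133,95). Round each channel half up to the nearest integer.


C = α×F + (1-α)×B, with 1-α = 0.62
R: 0.38×3 + 0.62×209 = 1.14 + 129.58 = 130.72 → 131
G: 0.38×166 + 0.62×133 = 63.08 + 82.46 = 145.54 → 146
B: 0.38×196 + 0.62×95 = 74.48 + 58.90 = 133.38 → 133
= RGB(131, 146, 133)


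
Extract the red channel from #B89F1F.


Color: #B89F1F
R = B8 = 184
G = 9F = 159
B = 1F = 31
Red = 184


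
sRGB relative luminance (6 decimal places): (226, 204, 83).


Linearize each channel (sRGB transfer function): c = v/255; c_lin = c/12.92 if c ≤ 0.04045, else ((c+0.055)/1.055)^2.4
  R: 226/255 ≈ 0.886275 > 0.04045 → ((0.886275+0.055)/1.055)^2.4 ≈ 0.760525
  G: 204/255 ≈ 0.800000 > 0.04045 → ((0.800000+0.055)/1.055)^2.4 ≈ 0.603827
  B: 83/255 ≈ 0.325490 > 0.04045 → ((0.325490+0.055)/1.055)^2.4 ≈ 0.086500
R_lin = 0.760525, G_lin = 0.603827, B_lin = 0.086500
L = 0.2126×R + 0.7152×G + 0.0722×B
L = 0.2126×0.760525 + 0.7152×0.603827 + 0.0722×0.086500
L ≈ 0.599790


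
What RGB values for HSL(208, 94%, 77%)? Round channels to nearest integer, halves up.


H=208°, S=0.94, L=0.77
C = (1-|2L-1|)×S = (1-|0.54|)×0.94 = 0.4324
H' = H/60 = 208/60 ≈ 3.4667; X = C×(1-|H' mod 2 - 1|) ≈ 0.2306
m = L - C/2 = 0.77 - 0.2162 = 0.5538
Sector ⌊H'⌋ = 3 → (R',G',B') = (0.0, ≈0.2306, 0.4324)
RGB = ((R'+m)×255, (G'+m)×255, (B'+m)×255) = (141.219, 200.0254, 251.481)
Round half up → RGB(141, 200, 251)


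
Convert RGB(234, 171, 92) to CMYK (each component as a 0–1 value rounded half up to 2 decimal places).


R'=234/255≈0.9176, G'=171/255≈0.6706, B'=92/255≈0.3608
K = 1 - max(R',G',B') = 1 - 234/255 = 21/255 = 0.08235… → 0.08
(1-R'-K)/(1-K) simplifies to (max-R)/max with max = 234:
C = (234-234)/234 = 0/234 = 0 → 0.00
M = (234-171)/234 = 63/234 = 0.26923… → 0.27
Y = (234-92)/234 = 142/234 = 0.60683… → 0.61
= CMYK(0.00, 0.27, 0.61, 0.08)


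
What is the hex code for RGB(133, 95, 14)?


R = 133 → 85 (hex)
G = 95 → 5F (hex)
B = 14 → 0E (hex)
Hex = #855F0E


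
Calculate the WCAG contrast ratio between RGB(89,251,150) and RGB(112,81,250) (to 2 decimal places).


Linearize each sRGB channel c=v/255: c/12.92 if c ≤ 0.04045 else ((c+0.055)/1.055)^2.4
L = 0.2126×R_lin + 0.7152×G_lin + 0.0722×B_lin
Color 1 (89,251,150):
  R=89: 89/255≈0.3490 > 0.04045 → ((0.3490+0.055)/1.055)^2.4 ≈ 0.09990
  G=251: 251/255≈0.9843 > 0.04045 → ((0.9843+0.055)/1.055)^2.4 ≈ 0.96469
  B=150: 150/255≈0.5882 > 0.04045 → ((0.5882+0.055)/1.055)^2.4 ≈ 0.30499
  L1 = 0.2126×0.09990 + 0.7152×0.96469 + 0.0722×0.30499 ≈ 0.73320
Color 2 (112,81,250):
  R=112: 112/255≈0.4392 > 0.04045 → ((0.4392+0.055)/1.055)^2.4 ≈ 0.16203
  G=81: 81/255≈0.3176 > 0.04045 → ((0.3176+0.055)/1.055)^2.4 ≈ 0.08228
  B=250: 250/255≈0.9804 > 0.04045 → ((0.9804+0.055)/1.055)^2.4 ≈ 0.95597
  L2 = 0.2126×0.16203 + 0.7152×0.08228 + 0.0722×0.95597 ≈ 0.16232
Lighter = 0.73320, Darker = 0.16232
Ratio = (L_lighter + 0.05) / (L_darker + 0.05)
Ratio = (0.73320 + 0.05) / (0.16232 + 0.05) = 0.78320 / 0.21232 ≈ 3.6888
Ratio ≈ 3.69:1


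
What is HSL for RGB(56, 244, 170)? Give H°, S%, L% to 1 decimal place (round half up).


Normalize: R'=56/255≈0.2196, G'=244/255≈0.9569, B'=170/255≈0.6667
Max=244/255, Min=56/255, Δ=Max-Min=188/255
L = (Max+Min)/2 = (244+56)/510 = 300/510 = 0.58823… → L = 58.8%
L > 0.5 → S = Δ/(2-Max-Min) = 188/(510-244-56) = 188/210 = 0.89523… → S = 89.5%
(the 1/255 factors cancel in S and H, so raw channel differences can be used)
Max is G' → H = 60 × ((B-R)/Δ + 2) = 60 × ((170-56)/188 + 2)
  114/188 + 2 = 0.6063… + 2 = 2.6063…
  H = 60 × 2.6063… = 156.382…° → H = 156.4°
= HSL(156.4°, 89.5%, 58.8%)


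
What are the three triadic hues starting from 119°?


Triadic: equally spaced at 120° intervals
H1 = 119°
H2 = (119 + 120) mod 360 = 239°
H3 = (119 + 240) mod 360 = 359°
Triadic = 119°, 239°, 359°


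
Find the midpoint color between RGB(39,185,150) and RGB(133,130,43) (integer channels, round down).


Midpoint: each channel = ⌊(C₁+C₂)/2⌋
R: ⌊(39+133)/2⌋ = 86
G: ⌊(185+130)/2⌋ = 157
B: ⌊(150+43)/2⌋ = 96
= RGB(86, 157, 96)


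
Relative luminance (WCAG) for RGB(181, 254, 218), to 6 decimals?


Linearize each channel (sRGB transfer function): c = v/255; c_lin = c/12.92 if c ≤ 0.04045, else ((c+0.055)/1.055)^2.4
  R: 181/255 ≈ 0.709804 > 0.04045 → ((0.709804+0.055)/1.055)^2.4 ≈ 0.462077
  G: 254/255 ≈ 0.996078 > 0.04045 → ((0.996078+0.055)/1.055)^2.4 ≈ 0.991102
  B: 218/255 ≈ 0.854902 > 0.04045 → ((0.854902+0.055)/1.055)^2.4 ≈ 0.701102
R_lin = 0.462077, G_lin = 0.991102, B_lin = 0.701102
L = 0.2126×R + 0.7152×G + 0.0722×B
L = 0.2126×0.462077 + 0.7152×0.991102 + 0.0722×0.701102
L ≈ 0.857693


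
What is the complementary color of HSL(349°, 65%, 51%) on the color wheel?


Complement = opposite side of color wheel = hue + 180°
H' = (349 + 180) mod 360 = 169°
S and L unchanged.
= HSL(169°, 65%, 51%)


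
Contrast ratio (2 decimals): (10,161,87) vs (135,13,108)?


Linearize each sRGB channel c=v/255: c/12.92 if c ≤ 0.04045 else ((c+0.055)/1.055)^2.4
L = 0.2126×R_lin + 0.7152×G_lin + 0.0722×B_lin
Color 1 (10,161,87):
  R=10: 10/255≈0.0392 ≤ 0.04045 → 0.0392/12.92 ≈ 0.00304
  G=161: 161/255≈0.6314 > 0.04045 → ((0.6314+0.055)/1.055)^2.4 ≈ 0.35640
  B=87: 87/255≈0.3412 > 0.04045 → ((0.3412+0.055)/1.055)^2.4 ≈ 0.09531
  L1 = 0.2126×0.00304 + 0.7152×0.35640 + 0.0722×0.09531 ≈ 0.26242
Color 2 (135,13,108):
  R=135: 135/255≈0.5294 > 0.04045 → ((0.5294+0.055)/1.055)^2.4 ≈ 0.24228
  G=13: 13/255≈0.0510 > 0.04045 → ((0.0510+0.055)/1.055)^2.4 ≈ 0.00402
  B=108: 108/255≈0.4235 > 0.04045 → ((0.4235+0.055)/1.055)^2.4 ≈ 0.14996
  L2 = 0.2126×0.24228 + 0.7152×0.00402 + 0.0722×0.14996 ≈ 0.06521
Lighter = 0.26242, Darker = 0.06521
Ratio = (L_lighter + 0.05) / (L_darker + 0.05)
Ratio = (0.26242 + 0.05) / (0.06521 + 0.05) = 0.31242 / 0.11521 ≈ 2.7117
Ratio ≈ 2.71:1
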